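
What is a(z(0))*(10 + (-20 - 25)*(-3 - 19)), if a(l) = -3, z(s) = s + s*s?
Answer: -3000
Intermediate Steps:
z(s) = s + s²
a(z(0))*(10 + (-20 - 25)*(-3 - 19)) = -3*(10 + (-20 - 25)*(-3 - 19)) = -3*(10 - 45*(-22)) = -3*(10 + 990) = -3*1000 = -3000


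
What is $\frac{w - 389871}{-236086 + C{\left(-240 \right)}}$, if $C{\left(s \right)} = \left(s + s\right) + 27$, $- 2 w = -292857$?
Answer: $\frac{486885}{473078} \approx 1.0292$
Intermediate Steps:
$w = \frac{292857}{2}$ ($w = \left(- \frac{1}{2}\right) \left(-292857\right) = \frac{292857}{2} \approx 1.4643 \cdot 10^{5}$)
$C{\left(s \right)} = 27 + 2 s$ ($C{\left(s \right)} = 2 s + 27 = 27 + 2 s$)
$\frac{w - 389871}{-236086 + C{\left(-240 \right)}} = \frac{\frac{292857}{2} - 389871}{-236086 + \left(27 + 2 \left(-240\right)\right)} = - \frac{486885}{2 \left(-236086 + \left(27 - 480\right)\right)} = - \frac{486885}{2 \left(-236086 - 453\right)} = - \frac{486885}{2 \left(-236539\right)} = \left(- \frac{486885}{2}\right) \left(- \frac{1}{236539}\right) = \frac{486885}{473078}$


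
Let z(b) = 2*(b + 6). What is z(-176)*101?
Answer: -34340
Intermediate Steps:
z(b) = 12 + 2*b (z(b) = 2*(6 + b) = 12 + 2*b)
z(-176)*101 = (12 + 2*(-176))*101 = (12 - 352)*101 = -340*101 = -34340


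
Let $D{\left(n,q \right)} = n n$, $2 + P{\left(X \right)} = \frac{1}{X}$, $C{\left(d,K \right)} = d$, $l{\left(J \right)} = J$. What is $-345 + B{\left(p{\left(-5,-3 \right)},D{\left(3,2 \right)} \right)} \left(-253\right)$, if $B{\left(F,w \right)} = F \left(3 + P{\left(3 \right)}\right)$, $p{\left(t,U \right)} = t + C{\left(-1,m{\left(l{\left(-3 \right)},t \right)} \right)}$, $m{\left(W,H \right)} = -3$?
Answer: $1679$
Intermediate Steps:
$P{\left(X \right)} = -2 + \frac{1}{X}$
$D{\left(n,q \right)} = n^{2}$
$p{\left(t,U \right)} = -1 + t$ ($p{\left(t,U \right)} = t - 1 = -1 + t$)
$B{\left(F,w \right)} = \frac{4 F}{3}$ ($B{\left(F,w \right)} = F \left(3 - \left(2 - \frac{1}{3}\right)\right) = F \left(3 + \left(-2 + \frac{1}{3}\right)\right) = F \left(3 - \frac{5}{3}\right) = F \frac{4}{3} = \frac{4 F}{3}$)
$-345 + B{\left(p{\left(-5,-3 \right)},D{\left(3,2 \right)} \right)} \left(-253\right) = -345 + \frac{4 \left(-1 - 5\right)}{3} \left(-253\right) = -345 + \frac{4}{3} \left(-6\right) \left(-253\right) = -345 - -2024 = -345 + 2024 = 1679$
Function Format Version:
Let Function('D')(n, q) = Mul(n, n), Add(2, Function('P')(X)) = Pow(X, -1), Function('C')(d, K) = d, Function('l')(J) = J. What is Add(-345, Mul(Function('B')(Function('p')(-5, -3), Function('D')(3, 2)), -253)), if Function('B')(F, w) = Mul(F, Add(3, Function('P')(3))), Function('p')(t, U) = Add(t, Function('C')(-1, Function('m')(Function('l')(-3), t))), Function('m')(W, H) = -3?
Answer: 1679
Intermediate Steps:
Function('P')(X) = Add(-2, Pow(X, -1))
Function('D')(n, q) = Pow(n, 2)
Function('p')(t, U) = Add(-1, t) (Function('p')(t, U) = Add(t, -1) = Add(-1, t))
Function('B')(F, w) = Mul(Rational(4, 3), F) (Function('B')(F, w) = Mul(F, Add(3, Add(-2, Pow(3, -1)))) = Mul(F, Add(3, Add(-2, Rational(1, 3)))) = Mul(F, Add(3, Rational(-5, 3))) = Mul(F, Rational(4, 3)) = Mul(Rational(4, 3), F))
Add(-345, Mul(Function('B')(Function('p')(-5, -3), Function('D')(3, 2)), -253)) = Add(-345, Mul(Mul(Rational(4, 3), Add(-1, -5)), -253)) = Add(-345, Mul(Mul(Rational(4, 3), -6), -253)) = Add(-345, Mul(-8, -253)) = Add(-345, 2024) = 1679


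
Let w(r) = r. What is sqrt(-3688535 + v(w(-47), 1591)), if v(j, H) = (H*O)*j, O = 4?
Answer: I*sqrt(3987643) ≈ 1996.9*I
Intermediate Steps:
v(j, H) = 4*H*j (v(j, H) = (H*4)*j = (4*H)*j = 4*H*j)
sqrt(-3688535 + v(w(-47), 1591)) = sqrt(-3688535 + 4*1591*(-47)) = sqrt(-3688535 - 299108) = sqrt(-3987643) = I*sqrt(3987643)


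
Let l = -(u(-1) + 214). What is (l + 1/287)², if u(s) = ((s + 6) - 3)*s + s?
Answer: 3667029136/82369 ≈ 44520.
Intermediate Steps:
u(s) = s + s*(3 + s) (u(s) = ((6 + s) - 3)*s + s = (3 + s)*s + s = s*(3 + s) + s = s + s*(3 + s))
l = -211 (l = -(-(4 - 1) + 214) = -(-1*3 + 214) = -(-3 + 214) = -1*211 = -211)
(l + 1/287)² = (-211 + 1/287)² = (-60556/287)² = 3667029136/82369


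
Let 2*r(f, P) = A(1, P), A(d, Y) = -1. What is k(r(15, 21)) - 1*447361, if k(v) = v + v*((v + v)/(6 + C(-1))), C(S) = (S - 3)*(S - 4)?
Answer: -23262797/52 ≈ -4.4736e+5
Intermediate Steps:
r(f, P) = -½ (r(f, P) = (½)*(-1) = -½)
C(S) = (-4 + S)*(-3 + S) (C(S) = (-3 + S)*(-4 + S) = (-4 + S)*(-3 + S))
k(v) = v + v²/13 (k(v) = v + v*((v + v)/(6 + (12 + (-1)² - 7*(-1)))) = v + v*((2*v)/(6 + (12 + 1 + 7))) = v + v*((2*v)/(6 + 20)) = v + v*((2*v)/26) = v + v*((2*v)*(1/26)) = v + v*(v/13) = v + v²/13)
k(r(15, 21)) - 1*447361 = (1/13)*(-½)*(13 - ½) - 1*447361 = (1/13)*(-½)*(25/2) - 447361 = -25/52 - 447361 = -23262797/52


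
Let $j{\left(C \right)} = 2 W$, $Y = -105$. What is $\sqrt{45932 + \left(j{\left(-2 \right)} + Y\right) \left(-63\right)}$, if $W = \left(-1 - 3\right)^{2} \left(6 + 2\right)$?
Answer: $\sqrt{36419} \approx 190.84$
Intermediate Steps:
$W = 128$ ($W = \left(-4\right)^{2} \cdot 8 = 16 \cdot 8 = 128$)
$j{\left(C \right)} = 256$ ($j{\left(C \right)} = 2 \cdot 128 = 256$)
$\sqrt{45932 + \left(j{\left(-2 \right)} + Y\right) \left(-63\right)} = \sqrt{45932 + \left(256 - 105\right) \left(-63\right)} = \sqrt{45932 + 151 \left(-63\right)} = \sqrt{45932 - 9513} = \sqrt{36419}$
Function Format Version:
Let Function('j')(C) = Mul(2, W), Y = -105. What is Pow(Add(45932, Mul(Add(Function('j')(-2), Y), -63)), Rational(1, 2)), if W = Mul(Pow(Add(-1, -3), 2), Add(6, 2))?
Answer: Pow(36419, Rational(1, 2)) ≈ 190.84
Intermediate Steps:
W = 128 (W = Mul(Pow(-4, 2), 8) = Mul(16, 8) = 128)
Function('j')(C) = 256 (Function('j')(C) = Mul(2, 128) = 256)
Pow(Add(45932, Mul(Add(Function('j')(-2), Y), -63)), Rational(1, 2)) = Pow(Add(45932, Mul(Add(256, -105), -63)), Rational(1, 2)) = Pow(Add(45932, Mul(151, -63)), Rational(1, 2)) = Pow(Add(45932, -9513), Rational(1, 2)) = Pow(36419, Rational(1, 2))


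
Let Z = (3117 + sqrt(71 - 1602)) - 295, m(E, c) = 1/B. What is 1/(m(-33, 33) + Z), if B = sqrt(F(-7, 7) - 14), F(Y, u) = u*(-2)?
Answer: 14/(39508 - I*sqrt(7) + 14*I*sqrt(1531)) ≈ 0.00035429 - 4.8886e-6*I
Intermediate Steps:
F(Y, u) = -2*u
B = 2*I*sqrt(7) (B = sqrt(-2*7 - 14) = sqrt(-14 - 14) = sqrt(-28) = 2*I*sqrt(7) ≈ 5.2915*I)
m(E, c) = -I*sqrt(7)/14 (m(E, c) = 1/(2*I*sqrt(7)) = -I*sqrt(7)/14)
Z = 2822 + I*sqrt(1531) (Z = (3117 + sqrt(-1531)) - 295 = (3117 + I*sqrt(1531)) - 295 = 2822 + I*sqrt(1531) ≈ 2822.0 + 39.128*I)
1/(m(-33, 33) + Z) = 1/(-I*sqrt(7)/14 + (2822 + I*sqrt(1531))) = 1/(2822 + I*sqrt(1531) - I*sqrt(7)/14)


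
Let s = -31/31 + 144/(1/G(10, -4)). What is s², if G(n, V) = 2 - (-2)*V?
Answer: 748225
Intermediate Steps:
G(n, V) = 2 + 2*V
s = -865 (s = -31/31 + 144/(1/(2 + 2*(-4))) = -31*1/31 + 144/(1/(2 - 8)) = -1 + 144/(1/(-6)) = -1 + 144/(-⅙) = -1 + 144*(-6) = -1 - 864 = -865)
s² = (-865)² = 748225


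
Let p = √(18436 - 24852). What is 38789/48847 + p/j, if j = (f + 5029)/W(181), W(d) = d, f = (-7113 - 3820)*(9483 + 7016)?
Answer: 38789/48847 - 362*I*√401/90189269 ≈ 0.79409 - 8.0376e-5*I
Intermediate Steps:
f = -180383567 (f = -10933*16499 = -180383567)
p = 4*I*√401 (p = √(-6416) = 4*I*√401 ≈ 80.1*I)
j = -180378538/181 (j = (-180383567 + 5029)/181 = -180378538*1/181 = -180378538/181 ≈ -9.9657e+5)
38789/48847 + p/j = 38789/48847 + (4*I*√401)/(-180378538/181) = 38789*(1/48847) + (4*I*√401)*(-181/180378538) = 38789/48847 - 362*I*√401/90189269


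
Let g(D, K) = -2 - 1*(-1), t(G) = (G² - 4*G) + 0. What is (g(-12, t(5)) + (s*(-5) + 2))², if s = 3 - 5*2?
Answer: 1296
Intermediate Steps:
s = -7 (s = 3 - 10 = -7)
t(G) = G² - 4*G
g(D, K) = -1 (g(D, K) = -2 + 1 = -1)
(g(-12, t(5)) + (s*(-5) + 2))² = (-1 + (-7*(-5) + 2))² = (-1 + (35 + 2))² = (-1 + 37)² = 36² = 1296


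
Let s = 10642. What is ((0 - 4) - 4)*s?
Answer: -85136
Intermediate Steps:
((0 - 4) - 4)*s = ((0 - 4) - 4)*10642 = (-4 - 4)*10642 = -8*10642 = -85136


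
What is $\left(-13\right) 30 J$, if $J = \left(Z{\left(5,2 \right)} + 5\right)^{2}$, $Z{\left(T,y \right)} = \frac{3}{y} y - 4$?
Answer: $-6240$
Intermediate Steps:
$Z{\left(T,y \right)} = -1$ ($Z{\left(T,y \right)} = 3 - 4 = -1$)
$J = 16$ ($J = \left(-1 + 5\right)^{2} = 4^{2} = 16$)
$\left(-13\right) 30 J = \left(-13\right) 30 \cdot 16 = \left(-390\right) 16 = -6240$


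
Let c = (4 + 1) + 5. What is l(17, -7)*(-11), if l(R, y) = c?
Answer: -110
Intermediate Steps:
c = 10 (c = 5 + 5 = 10)
l(R, y) = 10
l(17, -7)*(-11) = 10*(-11) = -110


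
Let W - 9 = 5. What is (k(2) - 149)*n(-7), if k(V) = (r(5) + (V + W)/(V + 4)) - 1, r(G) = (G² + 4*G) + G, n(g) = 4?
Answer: -1168/3 ≈ -389.33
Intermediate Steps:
W = 14 (W = 9 + 5 = 14)
r(G) = G² + 5*G
k(V) = 49 + (14 + V)/(4 + V) (k(V) = (5*(5 + 5) + (V + 14)/(V + 4)) - 1 = (5*10 + (14 + V)/(4 + V)) - 1 = (50 + (14 + V)/(4 + V)) - 1 = 49 + (14 + V)/(4 + V))
(k(2) - 149)*n(-7) = (10*(21 + 5*2)/(4 + 2) - 149)*4 = (10*(21 + 10)/6 - 149)*4 = (10*(⅙)*31 - 149)*4 = (155/3 - 149)*4 = -292/3*4 = -1168/3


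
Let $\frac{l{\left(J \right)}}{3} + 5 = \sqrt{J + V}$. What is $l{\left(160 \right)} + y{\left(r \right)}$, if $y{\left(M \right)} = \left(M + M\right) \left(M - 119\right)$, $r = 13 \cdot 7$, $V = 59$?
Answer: $-5111 + 3 \sqrt{219} \approx -5066.6$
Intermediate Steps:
$r = 91$
$y{\left(M \right)} = 2 M \left(-119 + M\right)$
$l{\left(J \right)} = -15 + 3 \sqrt{59 + J}$ ($l{\left(J \right)} = -15 + 3 \sqrt{J + 59} = -15 + 3 \sqrt{59 + J}$)
$l{\left(160 \right)} + y{\left(r \right)} = \left(-15 + 3 \sqrt{59 + 160}\right) + 2 \cdot 91 \left(-119 + 91\right) = \left(-15 + 3 \sqrt{219}\right) + 2 \cdot 91 \left(-28\right) = \left(-15 + 3 \sqrt{219}\right) - 5096 = -5111 + 3 \sqrt{219}$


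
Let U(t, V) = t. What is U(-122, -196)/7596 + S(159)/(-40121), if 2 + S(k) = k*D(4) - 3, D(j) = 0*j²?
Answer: -2428391/152379558 ≈ -0.015936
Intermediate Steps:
D(j) = 0
S(k) = -5 (S(k) = -2 + (k*0 - 3) = -2 + (0 - 3) = -2 - 3 = -5)
U(-122, -196)/7596 + S(159)/(-40121) = -122/7596 - 5/(-40121) = -122*1/7596 - 5*(-1/40121) = -61/3798 + 5/40121 = -2428391/152379558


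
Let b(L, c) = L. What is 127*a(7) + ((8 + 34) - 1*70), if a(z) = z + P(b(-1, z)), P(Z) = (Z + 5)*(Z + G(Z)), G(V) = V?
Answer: -155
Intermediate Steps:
P(Z) = 2*Z*(5 + Z) (P(Z) = (Z + 5)*(Z + Z) = (5 + Z)*(2*Z) = 2*Z*(5 + Z))
a(z) = -8 + z (a(z) = z + 2*(-1)*(5 - 1) = z + 2*(-1)*4 = z - 8 = -8 + z)
127*a(7) + ((8 + 34) - 1*70) = 127*(-8 + 7) + ((8 + 34) - 1*70) = 127*(-1) + (42 - 70) = -127 - 28 = -155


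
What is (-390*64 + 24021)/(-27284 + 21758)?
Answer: 313/1842 ≈ 0.16992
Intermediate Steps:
(-390*64 + 24021)/(-27284 + 21758) = (-24960 + 24021)/(-5526) = -939*(-1/5526) = 313/1842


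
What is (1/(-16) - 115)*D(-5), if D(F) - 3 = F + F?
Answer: 12887/16 ≈ 805.44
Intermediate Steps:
D(F) = 3 + 2*F (D(F) = 3 + (F + F) = 3 + 2*F)
(1/(-16) - 115)*D(-5) = (1/(-16) - 115)*(3 + 2*(-5)) = (-1/16 - 115)*(3 - 10) = -1841/16*(-7) = 12887/16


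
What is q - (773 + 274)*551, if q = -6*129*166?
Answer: -705381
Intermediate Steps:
q = -128484 (q = -774*166 = -128484)
q - (773 + 274)*551 = -128484 - (773 + 274)*551 = -128484 - 1047*551 = -128484 - 1*576897 = -128484 - 576897 = -705381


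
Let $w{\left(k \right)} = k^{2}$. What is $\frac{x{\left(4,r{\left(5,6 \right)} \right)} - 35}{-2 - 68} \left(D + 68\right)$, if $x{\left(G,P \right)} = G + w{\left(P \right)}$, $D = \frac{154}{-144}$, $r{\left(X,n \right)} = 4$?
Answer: $\frac{4819}{336} \approx 14.342$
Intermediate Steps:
$D = - \frac{77}{72}$ ($D = 154 \left(- \frac{1}{144}\right) = - \frac{77}{72} \approx -1.0694$)
$x{\left(G,P \right)} = G + P^{2}$
$\frac{x{\left(4,r{\left(5,6 \right)} \right)} - 35}{-2 - 68} \left(D + 68\right) = \frac{\left(4 + 4^{2}\right) - 35}{-2 - 68} \left(- \frac{77}{72} + 68\right) = \frac{\left(4 + 16\right) - 35}{-70} \cdot \frac{4819}{72} = \left(20 - 35\right) \left(- \frac{1}{70}\right) \frac{4819}{72} = \left(-15\right) \left(- \frac{1}{70}\right) \frac{4819}{72} = \frac{3}{14} \cdot \frac{4819}{72} = \frac{4819}{336}$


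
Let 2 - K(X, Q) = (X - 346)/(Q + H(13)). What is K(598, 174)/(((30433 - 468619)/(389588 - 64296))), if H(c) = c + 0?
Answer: -1803892/3724581 ≈ -0.48432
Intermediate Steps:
H(c) = c
K(X, Q) = 2 - (-346 + X)/(13 + Q) (K(X, Q) = 2 - (X - 346)/(Q + 13) = 2 - (-346 + X)/(13 + Q))
K(598, 174)/(((30433 - 468619)/(389588 - 64296))) = ((372 - 1*598 + 2*174)/(13 + 174))/(((30433 - 468619)/(389588 - 64296))) = ((372 - 598 + 348)/187)/((-438186/325292)) = ((1/187)*122)/((-438186*1/325292)) = 122/(187*(-219093/162646)) = (122/187)*(-162646/219093) = -1803892/3724581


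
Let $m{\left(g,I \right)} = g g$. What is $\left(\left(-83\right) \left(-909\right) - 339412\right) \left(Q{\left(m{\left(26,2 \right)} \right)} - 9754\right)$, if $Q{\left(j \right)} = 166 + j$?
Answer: $2352456080$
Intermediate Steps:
$m{\left(g,I \right)} = g^{2}$
$\left(\left(-83\right) \left(-909\right) - 339412\right) \left(Q{\left(m{\left(26,2 \right)} \right)} - 9754\right) = \left(\left(-83\right) \left(-909\right) - 339412\right) \left(\left(166 + 26^{2}\right) - 9754\right) = \left(75447 - 339412\right) \left(\left(166 + 676\right) - 9754\right) = - 263965 \left(842 - 9754\right) = \left(-263965\right) \left(-8912\right) = 2352456080$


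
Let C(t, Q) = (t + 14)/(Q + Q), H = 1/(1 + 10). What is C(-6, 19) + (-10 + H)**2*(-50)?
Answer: -11286466/2299 ≈ -4909.3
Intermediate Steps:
H = 1/11 ≈ 0.090909
C(t, Q) = (14 + t)/(2*Q) (C(t, Q) = (14 + t)/((2*Q)) = (14 + t)*(1/(2*Q)) = (14 + t)/(2*Q))
C(-6, 19) + (-10 + H)**2*(-50) = (1/2)*(14 - 6)/19 + (-10 + 1/11)**2*(-50) = (1/2)*(1/19)*8 + (-109/11)**2*(-50) = 4/19 + (11881/121)*(-50) = 4/19 - 594050/121 = -11286466/2299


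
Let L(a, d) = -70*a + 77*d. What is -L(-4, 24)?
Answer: -2128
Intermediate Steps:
-L(-4, 24) = -(-70*(-4) + 77*24) = -(280 + 1848) = -1*2128 = -2128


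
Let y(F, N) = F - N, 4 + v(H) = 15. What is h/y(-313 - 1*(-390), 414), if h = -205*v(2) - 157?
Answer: 2412/337 ≈ 7.1573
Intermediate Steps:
v(H) = 11 (v(H) = -4 + 15 = 11)
h = -2412 (h = -205*11 - 157 = -2255 - 157 = -2412)
h/y(-313 - 1*(-390), 414) = -2412/((-313 - 1*(-390)) - 1*414) = -2412/((-313 + 390) - 414) = -2412/(77 - 414) = -2412/(-337) = -2412*(-1/337) = 2412/337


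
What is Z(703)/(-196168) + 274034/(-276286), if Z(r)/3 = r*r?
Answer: -231692892517/27099236024 ≈ -8.5498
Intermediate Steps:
Z(r) = 3*r² (Z(r) = 3*(r*r) = 3*r²)
Z(703)/(-196168) + 274034/(-276286) = (3*703²)/(-196168) + 274034/(-276286) = (3*494209)*(-1/196168) + 274034*(-1/276286) = 1482627*(-1/196168) - 137017/138143 = -1482627/196168 - 137017/138143 = -231692892517/27099236024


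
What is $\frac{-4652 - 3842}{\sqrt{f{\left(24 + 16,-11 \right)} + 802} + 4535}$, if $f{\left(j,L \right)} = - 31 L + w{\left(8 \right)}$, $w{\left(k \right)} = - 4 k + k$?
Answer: $- \frac{19260145}{10282553} + \frac{4247 \sqrt{1119}}{10282553} \approx -1.8593$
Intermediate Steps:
$w{\left(k \right)} = - 3 k$
$f{\left(j,L \right)} = -24 - 31 L$ ($f{\left(j,L \right)} = - 31 L - 24 = -24 - 31 L$)
$\frac{-4652 - 3842}{\sqrt{f{\left(24 + 16,-11 \right)} + 802} + 4535} = \frac{-4652 - 3842}{\sqrt{\left(-24 - -341\right) + 802} + 4535} = - \frac{8494}{\sqrt{\left(-24 + 341\right) + 802} + 4535} = - \frac{8494}{\sqrt{317 + 802} + 4535} = - \frac{8494}{\sqrt{1119} + 4535} = - \frac{8494}{4535 + \sqrt{1119}}$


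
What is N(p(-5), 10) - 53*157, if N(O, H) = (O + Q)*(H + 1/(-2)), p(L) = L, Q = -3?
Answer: -8397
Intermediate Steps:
N(O, H) = (-3 + O)*(-½ + H) (N(O, H) = (O - 3)*(H + 1/(-2)) = (-3 + O)*(H - ½) = (-3 + O)*(-½ + H))
N(p(-5), 10) - 53*157 = (3/2 - 3*10 - ½*(-5) + 10*(-5)) - 53*157 = (3/2 - 30 + 5/2 - 50) - 8321 = -76 - 8321 = -8397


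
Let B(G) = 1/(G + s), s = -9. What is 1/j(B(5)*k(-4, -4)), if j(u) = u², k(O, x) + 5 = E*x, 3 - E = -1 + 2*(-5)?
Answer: 16/3721 ≈ 0.0042999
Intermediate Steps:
B(G) = 1/(-9 + G) (B(G) = 1/(G - 9) = 1/(-9 + G))
E = 14 (E = 3 - (-1 + 2*(-5)) = 3 - (-1 - 10) = 3 - 1*(-11) = 3 + 11 = 14)
k(O, x) = -5 + 14*x
1/j(B(5)*k(-4, -4)) = 1/(((-5 + 14*(-4))/(-9 + 5))²) = 1/(((-5 - 56)/(-4))²) = 1/((-¼*(-61))²) = 1/((61/4)²) = 1/(3721/16) = 16/3721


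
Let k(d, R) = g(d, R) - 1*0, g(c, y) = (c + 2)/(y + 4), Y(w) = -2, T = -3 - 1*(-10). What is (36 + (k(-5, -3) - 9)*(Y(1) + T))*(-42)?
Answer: 1008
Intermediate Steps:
T = 7 (T = -3 + 10 = 7)
g(c, y) = (2 + c)/(4 + y)
k(d, R) = (2 + d)/(4 + R) (k(d, R) = (2 + d)/(4 + R) - 1*0 = (2 + d)/(4 + R) + 0 = (2 + d)/(4 + R))
(36 + (k(-5, -3) - 9)*(Y(1) + T))*(-42) = (36 + ((2 - 5)/(4 - 3) - 9)*(-2 + 7))*(-42) = (36 + (-3/1 - 9)*5)*(-42) = (36 + (1*(-3) - 9)*5)*(-42) = (36 + (-3 - 9)*5)*(-42) = (36 - 12*5)*(-42) = (36 - 60)*(-42) = -24*(-42) = 1008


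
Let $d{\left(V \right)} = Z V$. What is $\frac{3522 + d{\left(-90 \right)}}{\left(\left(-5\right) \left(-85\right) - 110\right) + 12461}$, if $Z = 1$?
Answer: $\frac{429}{1597} \approx 0.26863$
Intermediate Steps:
$d{\left(V \right)} = V$ ($d{\left(V \right)} = 1 V = V$)
$\frac{3522 + d{\left(-90 \right)}}{\left(\left(-5\right) \left(-85\right) - 110\right) + 12461} = \frac{3522 - 90}{\left(\left(-5\right) \left(-85\right) - 110\right) + 12461} = \frac{3432}{\left(425 - 110\right) + 12461} = \frac{3432}{315 + 12461} = \frac{3432}{12776} = 3432 \cdot \frac{1}{12776} = \frac{429}{1597}$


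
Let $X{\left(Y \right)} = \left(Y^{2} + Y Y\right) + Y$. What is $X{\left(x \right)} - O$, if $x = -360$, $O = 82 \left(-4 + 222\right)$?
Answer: $240964$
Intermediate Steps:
$O = 17876$ ($O = 82 \cdot 218 = 17876$)
$X{\left(Y \right)} = Y + 2 Y^{2}$ ($X{\left(Y \right)} = \left(Y^{2} + Y^{2}\right) + Y = 2 Y^{2} + Y = Y + 2 Y^{2}$)
$X{\left(x \right)} - O = - 360 \left(1 + 2 \left(-360\right)\right) - 17876 = - 360 \left(1 - 720\right) - 17876 = \left(-360\right) \left(-719\right) - 17876 = 258840 - 17876 = 240964$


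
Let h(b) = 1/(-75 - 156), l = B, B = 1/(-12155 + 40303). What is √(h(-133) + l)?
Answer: I*√45380395599/3251094 ≈ 0.065525*I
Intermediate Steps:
B = 1/28148 ≈ 3.5527e-5
l = 1/28148 ≈ 3.5527e-5
h(b) = -1/231 (h(b) = 1/(-231) = -1/231)
√(h(-133) + l) = √(-1/231 + 1/28148) = √(-27917/6502188) = I*√45380395599/3251094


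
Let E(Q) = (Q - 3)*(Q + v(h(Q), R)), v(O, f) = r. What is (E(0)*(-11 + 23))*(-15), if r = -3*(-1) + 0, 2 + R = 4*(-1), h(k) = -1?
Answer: 1620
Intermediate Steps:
R = -6 (R = -2 + 4*(-1) = -2 - 4 = -6)
r = 3 (r = 3 + 0 = 3)
v(O, f) = 3
E(Q) = (-3 + Q)*(3 + Q) (E(Q) = (Q - 3)*(Q + 3) = (-3 + Q)*(3 + Q))
(E(0)*(-11 + 23))*(-15) = ((-9 + 0²)*(-11 + 23))*(-15) = ((-9 + 0)*12)*(-15) = -9*12*(-15) = -108*(-15) = 1620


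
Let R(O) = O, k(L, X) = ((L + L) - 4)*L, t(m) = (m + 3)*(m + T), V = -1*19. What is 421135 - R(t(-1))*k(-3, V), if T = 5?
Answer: 420895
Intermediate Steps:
V = -19
t(m) = (3 + m)*(5 + m) (t(m) = (m + 3)*(m + 5) = (3 + m)*(5 + m))
k(L, X) = L*(-4 + 2*L) (k(L, X) = (2*L - 4)*L = (-4 + 2*L)*L = L*(-4 + 2*L))
421135 - R(t(-1))*k(-3, V) = 421135 - (15 + (-1)² + 8*(-1))*2*(-3)*(-2 - 3) = 421135 - (15 + 1 - 8)*2*(-3)*(-5) = 421135 - 8*30 = 421135 - 1*240 = 421135 - 240 = 420895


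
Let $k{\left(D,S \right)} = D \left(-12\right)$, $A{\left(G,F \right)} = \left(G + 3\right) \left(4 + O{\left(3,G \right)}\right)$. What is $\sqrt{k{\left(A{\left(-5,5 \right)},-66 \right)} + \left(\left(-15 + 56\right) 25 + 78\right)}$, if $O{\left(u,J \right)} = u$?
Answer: $\sqrt{1271} \approx 35.651$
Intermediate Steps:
$A{\left(G,F \right)} = 21 + 7 G$ ($A{\left(G,F \right)} = \left(G + 3\right) \left(4 + 3\right) = \left(3 + G\right) 7 = 21 + 7 G$)
$k{\left(D,S \right)} = - 12 D$
$\sqrt{k{\left(A{\left(-5,5 \right)},-66 \right)} + \left(\left(-15 + 56\right) 25 + 78\right)} = \sqrt{- 12 \left(21 + 7 \left(-5\right)\right) + \left(\left(-15 + 56\right) 25 + 78\right)} = \sqrt{- 12 \left(21 - 35\right) + \left(41 \cdot 25 + 78\right)} = \sqrt{\left(-12\right) \left(-14\right) + \left(1025 + 78\right)} = \sqrt{168 + 1103} = \sqrt{1271}$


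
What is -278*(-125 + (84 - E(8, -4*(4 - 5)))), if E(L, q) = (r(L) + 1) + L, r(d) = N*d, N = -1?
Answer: 11676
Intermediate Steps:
r(d) = -d
E(L, q) = 1 (E(L, q) = (-L + 1) + L = (1 - L) + L = 1)
-278*(-125 + (84 - E(8, -4*(4 - 5)))) = -278*(-125 + (84 - 1*1)) = -278*(-125 + (84 - 1)) = -278*(-125 + 83) = -278*(-42) = 11676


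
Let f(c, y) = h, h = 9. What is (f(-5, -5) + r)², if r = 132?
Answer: 19881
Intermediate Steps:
f(c, y) = 9
(f(-5, -5) + r)² = (9 + 132)² = 141² = 19881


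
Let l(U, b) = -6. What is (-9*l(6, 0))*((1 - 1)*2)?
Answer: 0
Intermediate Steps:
(-9*l(6, 0))*((1 - 1)*2) = (-9*(-6))*((1 - 1)*2) = 54*(0*2) = 54*0 = 0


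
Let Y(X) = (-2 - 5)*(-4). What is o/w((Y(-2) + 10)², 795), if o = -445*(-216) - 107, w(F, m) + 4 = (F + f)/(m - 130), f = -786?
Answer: -9121235/286 ≈ -31892.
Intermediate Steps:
Y(X) = 28 (Y(X) = -7*(-4) = 28)
w(F, m) = -4 + (-786 + F)/(-130 + m) (w(F, m) = -4 + (F - 786)/(m - 130) = -4 + (-786 + F)/(-130 + m))
o = 96013 (o = 96120 - 107 = 96013)
o/w((Y(-2) + 10)², 795) = 96013/(((-266 + (28 + 10)² - 4*795)/(-130 + 795))) = 96013/(((-266 + 38² - 3180)/665)) = 96013/(((-266 + 1444 - 3180)/665)) = 96013/(((1/665)*(-2002))) = 96013/(-286/95) = 96013*(-95/286) = -9121235/286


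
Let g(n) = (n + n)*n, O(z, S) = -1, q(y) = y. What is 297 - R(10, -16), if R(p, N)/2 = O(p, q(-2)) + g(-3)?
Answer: 263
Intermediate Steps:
g(n) = 2*n² (g(n) = (2*n)*n = 2*n²)
R(p, N) = 34 (R(p, N) = 2*(-1 + 2*(-3)²) = 2*(-1 + 2*9) = 2*(-1 + 18) = 2*17 = 34)
297 - R(10, -16) = 297 - 1*34 = 297 - 34 = 263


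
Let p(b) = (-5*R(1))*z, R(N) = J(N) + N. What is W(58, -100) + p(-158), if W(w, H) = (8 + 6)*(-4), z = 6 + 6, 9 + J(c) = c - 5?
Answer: 664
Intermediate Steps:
J(c) = -14 + c (J(c) = -9 + (c - 5) = -9 + (-5 + c) = -14 + c)
z = 12
R(N) = -14 + 2*N (R(N) = (-14 + N) + N = -14 + 2*N)
W(w, H) = -56 (W(w, H) = 14*(-4) = -56)
p(b) = 720 (p(b) = -5*(-14 + 2*1)*12 = -5*(-14 + 2)*12 = -5*(-12)*12 = 60*12 = 720)
W(58, -100) + p(-158) = -56 + 720 = 664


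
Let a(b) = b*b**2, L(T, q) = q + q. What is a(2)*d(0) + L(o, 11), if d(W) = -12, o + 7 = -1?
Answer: -74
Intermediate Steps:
o = -8 (o = -7 - 1 = -8)
L(T, q) = 2*q
a(b) = b**3
a(2)*d(0) + L(o, 11) = 2**3*(-12) + 2*11 = 8*(-12) + 22 = -96 + 22 = -74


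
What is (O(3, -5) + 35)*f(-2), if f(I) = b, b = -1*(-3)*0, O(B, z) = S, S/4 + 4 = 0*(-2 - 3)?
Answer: 0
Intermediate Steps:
S = -16 (S = -16 + 4*(0*(-2 - 3)) = -16 + 4*(0*(-5)) = -16 + 4*0 = -16 + 0 = -16)
O(B, z) = -16
b = 0 (b = 3*0 = 0)
f(I) = 0
(O(3, -5) + 35)*f(-2) = (-16 + 35)*0 = 19*0 = 0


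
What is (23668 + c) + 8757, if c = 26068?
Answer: 58493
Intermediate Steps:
(23668 + c) + 8757 = (23668 + 26068) + 8757 = 49736 + 8757 = 58493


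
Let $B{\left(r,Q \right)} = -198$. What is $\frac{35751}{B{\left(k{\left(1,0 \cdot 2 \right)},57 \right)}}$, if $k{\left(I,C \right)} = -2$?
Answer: $- \frac{11917}{66} \approx -180.56$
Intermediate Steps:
$\frac{35751}{B{\left(k{\left(1,0 \cdot 2 \right)},57 \right)}} = \frac{35751}{-198} = 35751 \left(- \frac{1}{198}\right) = - \frac{11917}{66}$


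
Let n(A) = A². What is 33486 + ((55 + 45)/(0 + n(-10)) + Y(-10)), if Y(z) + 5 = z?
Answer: 33472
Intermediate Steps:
Y(z) = -5 + z
33486 + ((55 + 45)/(0 + n(-10)) + Y(-10)) = 33486 + ((55 + 45)/(0 + (-10)²) + (-5 - 10)) = 33486 + (100/(0 + 100) - 15) = 33486 + (100/100 - 15) = 33486 + (100*(1/100) - 15) = 33486 + (1 - 15) = 33486 - 14 = 33472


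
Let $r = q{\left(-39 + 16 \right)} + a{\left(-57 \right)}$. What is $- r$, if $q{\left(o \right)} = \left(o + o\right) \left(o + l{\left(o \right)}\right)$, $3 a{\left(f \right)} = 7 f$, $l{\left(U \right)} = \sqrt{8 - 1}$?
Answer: $-925 + 46 \sqrt{7} \approx -803.29$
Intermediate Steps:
$l{\left(U \right)} = \sqrt{7}$
$a{\left(f \right)} = \frac{7 f}{3}$
$q{\left(o \right)} = 2 o \left(o + \sqrt{7}\right)$ ($q{\left(o \right)} = \left(o + o\right) \left(o + \sqrt{7}\right) = 2 o \left(o + \sqrt{7}\right)$)
$r = 925 - 46 \sqrt{7}$ ($r = 2 \left(-39 + 16\right) \left(\left(-39 + 16\right) + \sqrt{7}\right) + \frac{7}{3} \left(-57\right) = 2 \left(-23\right) \left(-23 + \sqrt{7}\right) - 133 = \left(1058 - 46 \sqrt{7}\right) - 133 = 925 - 46 \sqrt{7} \approx 803.29$)
$- r = - (925 - 46 \sqrt{7}) = -925 + 46 \sqrt{7}$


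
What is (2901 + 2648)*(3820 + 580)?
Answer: 24415600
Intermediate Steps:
(2901 + 2648)*(3820 + 580) = 5549*4400 = 24415600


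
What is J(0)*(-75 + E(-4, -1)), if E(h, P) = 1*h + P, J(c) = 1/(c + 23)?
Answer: -80/23 ≈ -3.4783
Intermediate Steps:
J(c) = 1/(23 + c)
E(h, P) = P + h (E(h, P) = h + P = P + h)
J(0)*(-75 + E(-4, -1)) = (-75 + (-1 - 4))/(23 + 0) = (-75 - 5)/23 = (1/23)*(-80) = -80/23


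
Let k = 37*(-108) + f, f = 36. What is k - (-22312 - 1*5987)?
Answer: 24339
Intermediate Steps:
k = -3960 (k = 37*(-108) + 36 = -3996 + 36 = -3960)
k - (-22312 - 1*5987) = -3960 - (-22312 - 1*5987) = -3960 - (-22312 - 5987) = -3960 - 1*(-28299) = -3960 + 28299 = 24339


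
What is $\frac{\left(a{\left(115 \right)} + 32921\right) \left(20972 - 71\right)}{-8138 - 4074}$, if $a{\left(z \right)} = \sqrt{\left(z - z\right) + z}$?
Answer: $- \frac{688081821}{12212} - \frac{20901 \sqrt{115}}{12212} \approx -56363.0$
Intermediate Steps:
$a{\left(z \right)} = \sqrt{z}$ ($a{\left(z \right)} = \sqrt{0 + z} = \sqrt{z}$)
$\frac{\left(a{\left(115 \right)} + 32921\right) \left(20972 - 71\right)}{-8138 - 4074} = \frac{\left(\sqrt{115} + 32921\right) \left(20972 - 71\right)}{-8138 - 4074} = \frac{\left(32921 + \sqrt{115}\right) 20901}{-12212} = \left(688081821 + 20901 \sqrt{115}\right) \left(- \frac{1}{12212}\right) = - \frac{688081821}{12212} - \frac{20901 \sqrt{115}}{12212}$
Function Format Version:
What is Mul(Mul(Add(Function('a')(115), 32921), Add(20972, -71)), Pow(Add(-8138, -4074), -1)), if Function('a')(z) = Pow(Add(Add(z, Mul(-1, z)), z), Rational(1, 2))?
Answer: Add(Rational(-688081821, 12212), Mul(Rational(-20901, 12212), Pow(115, Rational(1, 2)))) ≈ -56363.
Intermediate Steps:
Function('a')(z) = Pow(z, Rational(1, 2)) (Function('a')(z) = Pow(Add(0, z), Rational(1, 2)) = Pow(z, Rational(1, 2)))
Mul(Mul(Add(Function('a')(115), 32921), Add(20972, -71)), Pow(Add(-8138, -4074), -1)) = Mul(Mul(Add(Pow(115, Rational(1, 2)), 32921), Add(20972, -71)), Pow(Add(-8138, -4074), -1)) = Mul(Mul(Add(32921, Pow(115, Rational(1, 2))), 20901), Pow(-12212, -1)) = Mul(Add(688081821, Mul(20901, Pow(115, Rational(1, 2)))), Rational(-1, 12212)) = Add(Rational(-688081821, 12212), Mul(Rational(-20901, 12212), Pow(115, Rational(1, 2))))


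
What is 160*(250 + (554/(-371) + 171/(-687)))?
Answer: 3374677920/84959 ≈ 39721.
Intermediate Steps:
160*(250 + (554/(-371) + 171/(-687))) = 160*(250 + (554*(-1/371) + 171*(-1/687))) = 160*(250 + (-554/371 - 57/229)) = 160*(250 - 148013/84959) = 160*(21091737/84959) = 3374677920/84959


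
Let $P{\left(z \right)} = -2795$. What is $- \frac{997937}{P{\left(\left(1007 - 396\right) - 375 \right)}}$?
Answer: $\frac{997937}{2795} \approx 357.04$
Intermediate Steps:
$- \frac{997937}{P{\left(\left(1007 - 396\right) - 375 \right)}} = - \frac{997937}{-2795} = \left(-997937\right) \left(- \frac{1}{2795}\right) = \frac{997937}{2795}$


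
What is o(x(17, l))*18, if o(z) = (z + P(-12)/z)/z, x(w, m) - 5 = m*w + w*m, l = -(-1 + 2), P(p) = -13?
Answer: 14904/841 ≈ 17.722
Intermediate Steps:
l = -1 (l = -1*1 = -1)
x(w, m) = 5 + 2*m*w (x(w, m) = 5 + (m*w + w*m) = 5 + (m*w + m*w) = 5 + 2*m*w)
o(z) = (z - 13/z)/z
o(x(17, l))*18 = (1 - 13/(5 + 2*(-1)*17)²)*18 = (1 - 13/(5 - 34)²)*18 = (1 - 13/(-29)²)*18 = (1 - 13*1/841)*18 = (1 - 13/841)*18 = (828/841)*18 = 14904/841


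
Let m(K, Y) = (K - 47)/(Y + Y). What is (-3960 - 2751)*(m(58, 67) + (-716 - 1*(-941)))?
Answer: -202410471/134 ≈ -1.5105e+6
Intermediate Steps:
m(K, Y) = (-47 + K)/(2*Y) (m(K, Y) = (-47 + K)/((2*Y)) = (-47 + K)*(1/(2*Y)) = (-47 + K)/(2*Y))
(-3960 - 2751)*(m(58, 67) + (-716 - 1*(-941))) = (-3960 - 2751)*((1/2)*(-47 + 58)/67 + (-716 - 1*(-941))) = -6711*((1/2)*(1/67)*11 + (-716 + 941)) = -6711*(11/134 + 225) = -6711*30161/134 = -202410471/134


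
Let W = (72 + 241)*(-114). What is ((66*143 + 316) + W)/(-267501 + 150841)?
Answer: 6482/29165 ≈ 0.22225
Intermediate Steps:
W = -35682 (W = 313*(-114) = -35682)
((66*143 + 316) + W)/(-267501 + 150841) = ((66*143 + 316) - 35682)/(-267501 + 150841) = ((9438 + 316) - 35682)/(-116660) = (9754 - 35682)*(-1/116660) = -25928*(-1/116660) = 6482/29165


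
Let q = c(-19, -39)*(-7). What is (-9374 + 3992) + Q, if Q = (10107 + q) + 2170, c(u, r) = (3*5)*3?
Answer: 6580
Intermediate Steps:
c(u, r) = 45 (c(u, r) = 15*3 = 45)
q = -315 (q = 45*(-7) = -315)
Q = 11962 (Q = (10107 - 315) + 2170 = 9792 + 2170 = 11962)
(-9374 + 3992) + Q = (-9374 + 3992) + 11962 = -5382 + 11962 = 6580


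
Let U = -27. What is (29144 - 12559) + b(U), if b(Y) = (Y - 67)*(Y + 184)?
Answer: 1827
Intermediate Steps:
b(Y) = (-67 + Y)*(184 + Y)
(29144 - 12559) + b(U) = (29144 - 12559) + (-12328 + (-27)² + 117*(-27)) = 16585 + (-12328 + 729 - 3159) = 16585 - 14758 = 1827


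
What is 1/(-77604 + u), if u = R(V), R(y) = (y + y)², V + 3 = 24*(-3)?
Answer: -1/55104 ≈ -1.8147e-5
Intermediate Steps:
V = -75 (V = -3 + 24*(-3) = -3 - 72 = -75)
R(y) = 4*y² (R(y) = (2*y)² = 4*y²)
u = 22500 (u = 4*(-75)² = 4*5625 = 22500)
1/(-77604 + u) = 1/(-77604 + 22500) = 1/(-55104) = -1/55104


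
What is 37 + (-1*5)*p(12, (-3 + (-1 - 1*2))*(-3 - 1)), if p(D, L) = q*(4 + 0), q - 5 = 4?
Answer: -143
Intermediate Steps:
q = 9 (q = 5 + 4 = 9)
p(D, L) = 36 (p(D, L) = 9*(4 + 0) = 9*4 = 36)
37 + (-1*5)*p(12, (-3 + (-1 - 1*2))*(-3 - 1)) = 37 - 1*5*36 = 37 - 5*36 = 37 - 180 = -143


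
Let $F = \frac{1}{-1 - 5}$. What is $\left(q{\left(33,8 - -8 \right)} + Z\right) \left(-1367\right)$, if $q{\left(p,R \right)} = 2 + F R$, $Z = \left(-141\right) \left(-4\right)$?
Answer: $- \frac{2310230}{3} \approx -7.7008 \cdot 10^{5}$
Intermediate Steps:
$F = - \frac{1}{6}$ ($F = \frac{1}{-6} = - \frac{1}{6} \approx -0.16667$)
$Z = 564$
$q{\left(p,R \right)} = 2 - \frac{R}{6}$
$\left(q{\left(33,8 - -8 \right)} + Z\right) \left(-1367\right) = \left(\left(2 - \frac{8 - -8}{6}\right) + 564\right) \left(-1367\right) = \left(\left(2 - \frac{8 + 8}{6}\right) + 564\right) \left(-1367\right) = \left(\left(2 - \frac{8}{3}\right) + 564\right) \left(-1367\right) = \left(- \frac{2}{3} + 564\right) \left(-1367\right) = \frac{1690}{3} \left(-1367\right) = - \frac{2310230}{3}$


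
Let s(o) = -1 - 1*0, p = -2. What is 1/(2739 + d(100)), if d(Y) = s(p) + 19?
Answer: 1/2757 ≈ 0.00036271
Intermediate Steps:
s(o) = -1 (s(o) = -1 + 0 = -1)
d(Y) = 18 (d(Y) = -1 + 19 = 18)
1/(2739 + d(100)) = 1/(2739 + 18) = 1/2757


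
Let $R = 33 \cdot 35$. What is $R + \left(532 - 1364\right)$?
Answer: $323$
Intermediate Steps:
$R = 1155$
$R + \left(532 - 1364\right) = 1155 + \left(532 - 1364\right) = 1155 - 832 = 323$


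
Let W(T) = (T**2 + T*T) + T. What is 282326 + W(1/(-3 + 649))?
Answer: 29454789416/104329 ≈ 2.8233e+5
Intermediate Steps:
W(T) = T + 2*T**2 (W(T) = (T**2 + T**2) + T = 2*T**2 + T = T + 2*T**2)
282326 + W(1/(-3 + 649)) = 282326 + (1 + 2/(-3 + 649))/(-3 + 649) = 282326 + (1 + 2/646)/646 = 282326 + (1 + 2*(1/646))/646 = 282326 + (1 + 1/323)/646 = 282326 + (1/646)*(324/323) = 282326 + 162/104329 = 29454789416/104329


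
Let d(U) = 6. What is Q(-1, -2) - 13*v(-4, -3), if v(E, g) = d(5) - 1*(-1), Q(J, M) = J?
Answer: -92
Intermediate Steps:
v(E, g) = 7 (v(E, g) = 6 - 1*(-1) = 6 + 1 = 7)
Q(-1, -2) - 13*v(-4, -3) = -1 - 13*7 = -1 - 91 = -92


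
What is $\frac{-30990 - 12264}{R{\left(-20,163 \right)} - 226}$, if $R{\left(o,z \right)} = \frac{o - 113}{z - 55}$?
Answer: $\frac{4671432}{24541} \approx 190.35$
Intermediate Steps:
$R{\left(o,z \right)} = \frac{-113 + o}{-55 + z}$
$\frac{-30990 - 12264}{R{\left(-20,163 \right)} - 226} = \frac{-30990 - 12264}{\frac{-113 - 20}{-55 + 163} - 226} = - \frac{43254}{\frac{1}{108} \left(-133\right) - 226} = - \frac{43254}{- \frac{133}{108} - 226} = - \frac{43254}{- \frac{24541}{108}} = \left(-43254\right) \left(- \frac{108}{24541}\right) = \frac{4671432}{24541}$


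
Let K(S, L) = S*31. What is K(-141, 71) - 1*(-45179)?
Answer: 40808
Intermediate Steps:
K(S, L) = 31*S
K(-141, 71) - 1*(-45179) = 31*(-141) - 1*(-45179) = -4371 + 45179 = 40808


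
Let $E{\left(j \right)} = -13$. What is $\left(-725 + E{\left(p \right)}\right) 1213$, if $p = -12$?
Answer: $-895194$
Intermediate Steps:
$\left(-725 + E{\left(p \right)}\right) 1213 = \left(-725 - 13\right) 1213 = \left(-738\right) 1213 = -895194$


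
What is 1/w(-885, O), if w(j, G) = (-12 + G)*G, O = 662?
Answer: 1/430300 ≈ 2.3240e-6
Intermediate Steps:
w(j, G) = G*(-12 + G)
1/w(-885, O) = 1/(662*(-12 + 662)) = 1/(662*650) = 1/430300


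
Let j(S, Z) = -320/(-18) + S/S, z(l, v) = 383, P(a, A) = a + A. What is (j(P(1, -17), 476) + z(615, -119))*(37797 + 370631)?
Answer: 1476875648/9 ≈ 1.6410e+8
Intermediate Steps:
P(a, A) = A + a
j(S, Z) = 169/9 (j(S, Z) = -320*(-1/18) + 1 = 160/9 + 1 = 169/9)
(j(P(1, -17), 476) + z(615, -119))*(37797 + 370631) = (169/9 + 383)*(37797 + 370631) = (3616/9)*408428 = 1476875648/9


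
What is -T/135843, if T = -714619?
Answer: 714619/135843 ≈ 5.2606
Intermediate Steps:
-T/135843 = -(-714619)/135843 = -1*(-714619/135843) = 714619/135843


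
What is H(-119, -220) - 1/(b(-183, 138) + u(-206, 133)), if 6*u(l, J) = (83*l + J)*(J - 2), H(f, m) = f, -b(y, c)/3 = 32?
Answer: -88178641/740997 ≈ -119.00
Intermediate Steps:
b(y, c) = -96 (b(y, c) = -3*32 = -96)
u(l, J) = (-2 + J)*(J + 83*l)/6 (u(l, J) = ((83*l + J)*(J - 2))/6 = ((J + 83*l)*(-2 + J))/6 = ((-2 + J)*(J + 83*l))/6 = (-2 + J)*(J + 83*l)/6)
H(-119, -220) - 1/(b(-183, 138) + u(-206, 133)) = -119 - 1/(-96 + (-83/3*(-206) - ⅓*133 + (⅙)*133² + (83/6)*133*(-206))) = -119 - 1/(-96 + (17098/3 - 133/3 + (⅙)*17689 - 1137017/3)) = -119 - 1/(-96 + (17098/3 - 133/3 + 17689/6 - 1137017/3)) = -119 - 1/(-96 - 740805/2) = -119 - 1/(-740997/2) = -119 - 1*(-2/740997) = -119 + 2/740997 = -88178641/740997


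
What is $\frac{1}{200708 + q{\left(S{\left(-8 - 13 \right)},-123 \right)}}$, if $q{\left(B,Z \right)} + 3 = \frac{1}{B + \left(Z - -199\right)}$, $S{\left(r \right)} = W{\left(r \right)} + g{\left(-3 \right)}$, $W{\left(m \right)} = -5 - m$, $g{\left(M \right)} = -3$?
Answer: $\frac{89}{17862746} \approx 4.9824 \cdot 10^{-6}$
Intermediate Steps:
$S{\left(r \right)} = -8 - r$ ($S{\left(r \right)} = \left(-5 - r\right) - 3 = -8 - r$)
$q{\left(B,Z \right)} = -3 + \frac{1}{199 + B + Z}$ ($q{\left(B,Z \right)} = -3 + \frac{1}{B + \left(Z - -199\right)} = -3 + \frac{1}{B + \left(Z + 199\right)} = -3 + \frac{1}{B + \left(199 + Z\right)} = -3 + \frac{1}{199 + B + Z}$)
$\frac{1}{200708 + q{\left(S{\left(-8 - 13 \right)},-123 \right)}} = \frac{1}{200708 + \frac{-596 - 3 \left(-8 - \left(-8 - 13\right)\right) - -369}{199 - -13 - 123}} = \frac{1}{200708 + \frac{-596 - 3 \left(-8 - -21\right) + 369}{199 - -13 - 123}} = \frac{1}{200708 + \frac{-596 - 3 \left(-8 + 21\right) + 369}{199 + \left(-8 + 21\right) - 123}} = \frac{1}{200708 + \frac{-596 - 39 + 369}{199 + 13 - 123}} = \frac{1}{200708 + \frac{-596 - 39 + 369}{89}} = \frac{1}{200708 + \frac{1}{89} \left(-266\right)} = \frac{1}{200708 - \frac{266}{89}} = \frac{1}{\frac{17862746}{89}} = \frac{89}{17862746}$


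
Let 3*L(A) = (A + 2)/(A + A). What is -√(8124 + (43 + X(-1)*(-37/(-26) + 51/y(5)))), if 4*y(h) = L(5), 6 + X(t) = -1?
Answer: -√1377038/26 ≈ -45.134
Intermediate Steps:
L(A) = (2 + A)/(6*A) (L(A) = ((A + 2)/(A + A))/3 = ((2 + A)/((2*A)))/3 = ((2 + A)*(1/(2*A)))/3 = ((2 + A)/(2*A))/3 = (2 + A)/(6*A))
X(t) = -7 (X(t) = -6 - 1 = -7)
y(h) = 7/120 (y(h) = ((⅙)*(2 + 5)/5)/4 = ((⅙)*(⅕)*7)/4 = (¼)*(7/30) = 7/120)
-√(8124 + (43 + X(-1)*(-37/(-26) + 51/y(5)))) = -√(8124 + (43 - 7*(-37/(-26) + 51/(7/120)))) = -√(8124 + (43 - 7*(-37*(-1/26) + 51*(120/7)))) = -√(8124 + (43 - 7*(37/26 + 6120/7))) = -√(8124 + (43 - 7*159379/182)) = -√(8124 + (43 - 159379/26)) = -√(8124 - 158261/26) = -√(52963/26) = -√1377038/26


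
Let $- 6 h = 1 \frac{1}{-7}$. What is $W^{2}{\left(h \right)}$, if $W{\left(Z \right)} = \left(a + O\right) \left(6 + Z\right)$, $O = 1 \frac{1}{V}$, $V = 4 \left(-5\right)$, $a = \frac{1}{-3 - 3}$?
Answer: $\frac{10817521}{6350400} \approx 1.7034$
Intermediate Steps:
$a = - \frac{1}{6}$ ($a = \frac{1}{-6} = - \frac{1}{6} \approx -0.16667$)
$V = -20$
$h = \frac{1}{42}$ ($h = - \frac{1 \frac{1}{-7}}{6} = - \frac{1 \left(- \frac{1}{7}\right)}{6} = \left(- \frac{1}{6}\right) \left(- \frac{1}{7}\right) = \frac{1}{42} \approx 0.02381$)
$O = - \frac{1}{20}$ ($O = 1 \frac{1}{-20} = 1 \left(- \frac{1}{20}\right) = - \frac{1}{20} \approx -0.05$)
$W{\left(Z \right)} = - \frac{13}{10} - \frac{13 Z}{60}$ ($W{\left(Z \right)} = \left(- \frac{1}{6} - \frac{1}{20}\right) \left(6 + Z\right) = - \frac{13 \left(6 + Z\right)}{60} = - \frac{13}{10} - \frac{13 Z}{60}$)
$W^{2}{\left(h \right)} = \left(- \frac{13}{10} - \frac{13}{2520}\right)^{2} = \left(- \frac{3289}{2520}\right)^{2} = \frac{10817521}{6350400}$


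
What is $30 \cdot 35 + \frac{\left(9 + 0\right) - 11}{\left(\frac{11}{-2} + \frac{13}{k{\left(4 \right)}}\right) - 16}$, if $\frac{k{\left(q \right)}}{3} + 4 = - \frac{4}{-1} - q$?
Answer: $\frac{284574}{271} \approx 1050.1$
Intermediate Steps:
$k{\left(q \right)} = - 3 q$ ($k{\left(q \right)} = -12 + 3 \left(- \frac{4}{-1} - q\right) = -12 + 3 \left(\left(-4\right) \left(-1\right) - q\right) = -12 + 3 \left(4 - q\right) = -12 - \left(-12 + 3 q\right) = - 3 q$)
$30 \cdot 35 + \frac{\left(9 + 0\right) - 11}{\left(\frac{11}{-2} + \frac{13}{k{\left(4 \right)}}\right) - 16} = 30 \cdot 35 + \frac{\left(9 + 0\right) - 11}{\left(\frac{11}{-2} + \frac{13}{\left(-3\right) 4}\right) - 16} = 1050 + \frac{9 - 11}{\left(11 \left(- \frac{1}{2}\right) + \frac{13}{-12}\right) - 16} = 1050 - \frac{2}{\left(- \frac{11}{2} + 13 \left(- \frac{1}{12}\right)\right) - 16} = 1050 - \frac{2}{\left(- \frac{11}{2} - \frac{13}{12}\right) - 16} = 1050 - \frac{2}{- \frac{79}{12} - 16} = 1050 - \frac{2}{- \frac{271}{12}} = 1050 - - \frac{24}{271} = 1050 + \frac{24}{271} = \frac{284574}{271}$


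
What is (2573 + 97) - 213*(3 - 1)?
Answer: 2244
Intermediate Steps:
(2573 + 97) - 213*(3 - 1) = 2670 - 213*2 = 2670 - 426 = 2244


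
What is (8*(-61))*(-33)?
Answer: 16104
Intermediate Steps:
(8*(-61))*(-33) = -488*(-33) = 16104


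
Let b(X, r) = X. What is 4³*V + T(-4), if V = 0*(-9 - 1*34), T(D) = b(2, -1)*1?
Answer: 2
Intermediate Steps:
T(D) = 2 (T(D) = 2*1 = 2)
V = 0 (V = 0*(-9 - 34) = 0*(-43) = 0)
4³*V + T(-4) = 4³*0 + 2 = 64*0 + 2 = 0 + 2 = 2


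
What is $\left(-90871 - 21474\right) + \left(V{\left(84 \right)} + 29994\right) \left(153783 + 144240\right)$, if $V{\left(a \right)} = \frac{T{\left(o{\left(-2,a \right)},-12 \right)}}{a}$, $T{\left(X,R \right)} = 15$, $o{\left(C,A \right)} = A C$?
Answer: $\frac{250287596591}{28} \approx 8.9388 \cdot 10^{9}$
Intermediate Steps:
$V{\left(a \right)} = \frac{15}{a}$
$\left(-90871 - 21474\right) + \left(V{\left(84 \right)} + 29994\right) \left(153783 + 144240\right) = \left(-90871 - 21474\right) + \left(\frac{15}{84} + 29994\right) \left(153783 + 144240\right) = -112345 + \left(15 \cdot \frac{1}{84} + 29994\right) 298023 = -112345 + \left(\frac{5}{28} + 29994\right) 298023 = -112345 + \frac{839837}{28} \cdot 298023 = -112345 + \frac{250290742251}{28} = \frac{250287596591}{28}$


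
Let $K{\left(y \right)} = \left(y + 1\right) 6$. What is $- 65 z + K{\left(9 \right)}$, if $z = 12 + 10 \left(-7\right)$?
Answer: $3830$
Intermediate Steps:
$K{\left(y \right)} = 6 + 6 y$ ($K{\left(y \right)} = \left(1 + y\right) 6 = 6 + 6 y$)
$z = -58$ ($z = 12 - 70 = -58$)
$- 65 z + K{\left(9 \right)} = \left(-65\right) \left(-58\right) + \left(6 + 6 \cdot 9\right) = 3770 + \left(6 + 54\right) = 3770 + 60 = 3830$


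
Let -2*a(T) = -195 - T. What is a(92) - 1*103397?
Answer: -206507/2 ≈ -1.0325e+5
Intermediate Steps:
a(T) = 195/2 + T/2 (a(T) = -(-195 - T)/2 = 195/2 + T/2)
a(92) - 1*103397 = (195/2 + (½)*92) - 1*103397 = (195/2 + 46) - 103397 = 287/2 - 103397 = -206507/2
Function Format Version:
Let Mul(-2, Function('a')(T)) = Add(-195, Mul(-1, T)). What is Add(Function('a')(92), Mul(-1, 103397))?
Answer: Rational(-206507, 2) ≈ -1.0325e+5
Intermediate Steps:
Function('a')(T) = Add(Rational(195, 2), Mul(Rational(1, 2), T)) (Function('a')(T) = Mul(Rational(-1, 2), Add(-195, Mul(-1, T))) = Add(Rational(195, 2), Mul(Rational(1, 2), T)))
Add(Function('a')(92), Mul(-1, 103397)) = Add(Add(Rational(195, 2), Mul(Rational(1, 2), 92)), Mul(-1, 103397)) = Add(Add(Rational(195, 2), 46), -103397) = Add(Rational(287, 2), -103397) = Rational(-206507, 2)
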